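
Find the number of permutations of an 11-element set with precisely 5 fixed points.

Choose which 5 elements are fixed: C(11,5) = 462.
Derange the remaining 6 using D(j) = (j-1)(D(j-1) + D(j-2)), D(0)=1, D(1)=0: D(2)=1, D(3)=2, D(4)=9, D(5)=44, D(6)=265.
Total: 462 x 265.

Final answer: C(11,5) D(6) = 122430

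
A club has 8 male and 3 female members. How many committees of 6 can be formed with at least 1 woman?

Sum over valid woman counts:
C(3,1)C(8,5) = 168
C(3,2)C(8,4) = 210
C(3,3)C(8,3) = 56
Total: 168 + 210 + 56.

Final answer: 434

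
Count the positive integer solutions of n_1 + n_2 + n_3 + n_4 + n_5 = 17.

Substitute n'_i = n_i - 1 (so n'_i >= 0). Then sum n'_i = 17 - 5 = 12.
Stars and bars: C(12+5-1, 5-1) = C(16,4).

Final answer: C(16,4) = 1820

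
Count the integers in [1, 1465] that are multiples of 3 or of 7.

Multiples of 3: 488. Multiples of 7: 209. Of both (lcm=21): 69.
By inclusion-exclusion: 488 + 209 - 69.

Final answer: 628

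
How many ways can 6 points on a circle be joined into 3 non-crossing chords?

This is counted by the nth Catalan number C_n. Here n = 6/2 = 3.
C_n = C(2n,n)/(n+1), so C_{3} = C(6,3)/4 = 20/4.

Final answer: C_{3} = 5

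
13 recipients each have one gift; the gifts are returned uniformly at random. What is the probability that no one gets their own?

Derangements satisfy D(n) = (n-1)(D(n-1) + D(n-2)), starting from D(0)=1, D(1)=0.
Building up: D(2)=1, D(3)=2, D(4)=9, D(5)=44, D(6)=265, D(7)=1854, D(8)=14833, D(9)=133496, D(10)=1334961, D(11)=14684570, D(12)=176214841, D(13)=2290792932.
Total arrangements: 13! = 6227020800.
Probability = D(13)/13! = 63633137/172972800.

Final answer: D(13)/13! = 2290792932/6227020800 = 0.367879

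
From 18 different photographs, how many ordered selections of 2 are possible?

P(18,2) = 18!/(18-2)! = 18!/16!.

Final answer: P(18,2) = 306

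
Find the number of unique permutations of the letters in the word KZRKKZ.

Letters (K:3, R:1, Z:2). Total letters: 6.
Permutations = 6!/(3! x 2!).

Final answer: 60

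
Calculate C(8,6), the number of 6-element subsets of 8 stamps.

C(8,6) = 8!/(6! x 2!).

Final answer: \binom{8}{6} = 28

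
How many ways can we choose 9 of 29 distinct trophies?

C(29,9) = 29!/(9! x 20!).

Final answer: \binom{29}{9} = 10015005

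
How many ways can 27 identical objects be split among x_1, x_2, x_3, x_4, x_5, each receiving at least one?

Substitute x'_i = x_i - 1 (so x'_i >= 0). Then sum x'_i = 27 - 5 = 22.
Stars and bars: C(22+5-1, 5-1) = C(26,4).

Final answer: C(26,4) = 14950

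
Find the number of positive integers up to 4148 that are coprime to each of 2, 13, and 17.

|div by 2|=2074, |div by 13|=319, |div by 17|=244.
|div by 2&13|=159, |div by 2&17|=122, |div by 13&17|=18, |div by all|=9.
By inclusion-exclusion, divisible by at least one: 2074+319+244-159-122-18+9 = 2347.
Not divisible by any: 4148 - 2347.

Final answer: 1801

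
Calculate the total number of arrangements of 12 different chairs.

The number of ways to arrange 12 distinct objects is 12!.

Final answer: 12! = 479001600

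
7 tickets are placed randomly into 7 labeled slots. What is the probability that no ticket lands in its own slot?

Use the recurrence D(n) = (n-1)(D(n-1) + D(n-2)) with D(0)=1, D(1)=0.
Building up: D(2)=1, D(3)=2, D(4)=9, D(5)=44, D(6)=265, D(7)=1854.
Total arrangements: 7! = 5040.
Probability = D(7)/7! = 103/280.

Final answer: D(7)/7! = 1854/5040 = 0.367857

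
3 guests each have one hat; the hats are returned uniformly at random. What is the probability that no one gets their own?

Use the recurrence D(n) = (n-1)(D(n-1) + D(n-2)) with D(0)=1, D(1)=0.
Building up: D(2)=1, D(3)=2.
Total arrangements: 3! = 6.
Probability = D(3)/3! = 1/3.

Final answer: D(3)/3! = 2/6 = 0.333333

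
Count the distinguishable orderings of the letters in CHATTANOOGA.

Letters (A:3, C:1, G:1, H:1, N:1, O:2, T:2). Total letters: 11.
Permutations = 11!/(3! x 2! x 2!).

Final answer: 1663200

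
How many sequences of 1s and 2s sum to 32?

Let f(n) be the number of climbs. Removing the last move (1 or 2 steps) gives f(n) = f(n-1) + f(n-2); base cases f(1)=1, f(2)=2.
Computing successive values: f(1)=1, f(2)=2, f(3)=3, f(4)=5, f(5)=8, f(6)=13, f(7)=21, f(8)=34, f(9)=55, f(10)=89, f(11)=144, f(12)=233, f(13)=377, f(14)=610, f(15)=987, f(16)=1597, f(17)=2584, f(18)=4181, f(19)=6765, f(20)=10946, f(21)=17711, f(22)=28657, f(23)=46368, f(24)=75025, f(25)=121393, f(26)=196418, f(27)=317811, f(28)=514229, f(29)=832040, f(30)=1346269, f(31)=2178309, f(32)=3524578.

Final answer: 3524578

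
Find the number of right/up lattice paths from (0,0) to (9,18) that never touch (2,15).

Total paths to (9,18): C(27,18) = 4686825.
Paths through (2,15): C(17,15) x C(10,3) = 16320.
Avoiding (2,15): 4686825 - 16320.

Final answer: 4670505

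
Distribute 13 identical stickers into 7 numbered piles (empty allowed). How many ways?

Stars and bars: C(n+k-1, k-1) = C(19,6).

Final answer: C(19,6) = 27132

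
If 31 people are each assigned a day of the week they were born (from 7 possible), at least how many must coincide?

There are 7 possible values for day of the week they were born. With 31 people and 7 categories, by pigeonhole: ceiling(31/7).

Final answer: 5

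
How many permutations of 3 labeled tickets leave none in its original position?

D(n) = (n-1)(D(n-1) + D(n-2)), D(0)=1, D(1)=0.
D(2) = 1 x (0 + 1) = 1
D(3) = 2 x (D(2) + D(1)) = 2 x (1 + 0)

Final answer: D(3) = 2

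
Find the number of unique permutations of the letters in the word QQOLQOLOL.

Letters (L:3, O:3, Q:3). Total letters: 9.
Permutations = 9!/(3! x 3! x 3!).

Final answer: 1680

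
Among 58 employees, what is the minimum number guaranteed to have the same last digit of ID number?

There are 10 possible values for last digit of ID number. With 58 employees and 10 categories, by pigeonhole: ceiling(58/10).

Final answer: 6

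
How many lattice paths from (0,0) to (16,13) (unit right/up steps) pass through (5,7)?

Paths (0,0)->(5,7): C(12,7) = 792.
Paths (5,7)->(16,13): C(17,6) = 12376.
By multiplication principle: 792 x 12376.

Final answer: 9801792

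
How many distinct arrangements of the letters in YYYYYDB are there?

Letters (B:1, D:1, Y:5). Total letters: 7.
Permutations = 7!/(5!).

Final answer: 42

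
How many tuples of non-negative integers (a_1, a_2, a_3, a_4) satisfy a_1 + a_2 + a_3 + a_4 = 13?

Stars and bars with 13 stars and 3 bars:
C(13+4-1, 4-1) = C(16,3).

Final answer: C(16,3) = 560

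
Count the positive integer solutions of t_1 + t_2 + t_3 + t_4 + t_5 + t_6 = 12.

Substitute t'_i = t_i - 1 (so t'_i >= 0). Then sum t'_i = 12 - 6 = 6.
Stars and bars: C(6+6-1, 6-1) = C(11,5).

Final answer: C(11,5) = 462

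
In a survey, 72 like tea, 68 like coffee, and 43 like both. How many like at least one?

|A union B| = |A| + |B| - |A intersect B| = 72 + 68 - 43.

Final answer: 97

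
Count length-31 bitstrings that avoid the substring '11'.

Classify by the final bit: ...0 gives a(n-1) strings, ...01 gives a(n-2) strings. Thus a(n) = a(n-1) + a(n-2) with a(1)=2, a(2)=3.
Computing successive values: a(1)=2, a(2)=3, a(3)=5, a(4)=8, a(5)=13, a(6)=21, a(7)=34, a(8)=55, a(9)=89, a(10)=144, a(11)=233, a(12)=377, a(13)=610, a(14)=987, a(15)=1597, a(16)=2584, a(17)=4181, a(18)=6765, a(19)=10946, a(20)=17711, a(21)=28657, a(22)=46368, a(23)=75025, a(24)=121393, a(25)=196418, a(26)=317811, a(27)=514229, a(28)=832040, a(29)=1346269, a(30)=2178309, a(31)=3524578.

Final answer: 3524578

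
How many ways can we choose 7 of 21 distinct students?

C(21,7) = 21!/(7! x 14!).

Final answer: \binom{21}{7} = 116280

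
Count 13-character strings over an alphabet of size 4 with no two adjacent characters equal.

First character: 4 choices. Each subsequent: 3 choices (must differ from the previous one).
Total: 4 x 3^12.

Final answer: 4 x 3^{12} = 2125764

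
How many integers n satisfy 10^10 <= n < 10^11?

The leading digit cannot be 0 (9 options); the other 10 digits can be anything (10 options each).
Total: 9 x 10^10.

Final answer: 90000000000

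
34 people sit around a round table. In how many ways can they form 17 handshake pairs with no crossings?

This is counted by the nth Catalan number C_n. Here n = 34/2 = 17.
C_n = C(2n,n) - C(2n,n+1), so C_{17} = C(34,17) - C(34,18) = 2333606220 - 2203961430.

Final answer: C_{17} = 129644790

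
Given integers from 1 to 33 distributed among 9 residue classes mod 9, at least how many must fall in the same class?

By pigeonhole with 33 objects and 9 categories: ceiling(33/9).

Final answer: 4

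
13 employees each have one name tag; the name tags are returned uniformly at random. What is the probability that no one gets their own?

Derangements satisfy D(n) = (n-1)(D(n-1) + D(n-2)), starting from D(0)=1, D(1)=0.
Building up: D(2)=1, D(3)=2, D(4)=9, D(5)=44, D(6)=265, D(7)=1854, D(8)=14833, D(9)=133496, D(10)=1334961, D(11)=14684570, D(12)=176214841, D(13)=2290792932.
Total arrangements: 13! = 6227020800.
Probability = D(13)/13! = 63633137/172972800.

Final answer: D(13)/13! = 2290792932/6227020800 = 0.367879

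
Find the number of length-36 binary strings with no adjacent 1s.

Let a(n) count valid strings. If the last bit is 0 the prefix is any valid string of length n-1; if it is 1 the string must end in 01 with a valid prefix of length n-2. So a(n) = a(n-1) + a(n-2), a(1)=2, a(2)=3.
Iterating the recurrence: a(1)=2, a(2)=3, a(3)=5, a(4)=8, a(5)=13, a(6)=21, a(7)=34, a(8)=55, a(9)=89, a(10)=144, a(11)=233, a(12)=377, a(13)=610, a(14)=987, a(15)=1597, a(16)=2584, a(17)=4181, a(18)=6765, a(19)=10946, a(20)=17711, a(21)=28657, a(22)=46368, a(23)=75025, a(24)=121393, a(25)=196418, a(26)=317811, a(27)=514229, a(28)=832040, a(29)=1346269, a(30)=2178309, a(31)=3524578, a(32)=5702887, a(33)=9227465, a(34)=14930352, a(35)=24157817, a(36)=39088169.

Final answer: 39088169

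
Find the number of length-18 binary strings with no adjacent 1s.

A valid string ends in 0 (append to any length-(n-1) valid string) or in 01 (append to any length-(n-2) valid string), so a(n) = a(n-1) + a(n-2) with a(1)=2, a(2)=3.
Iterating the recurrence: a(1)=2, a(2)=3, a(3)=5, a(4)=8, a(5)=13, a(6)=21, a(7)=34, a(8)=55, a(9)=89, a(10)=144, a(11)=233, a(12)=377, a(13)=610, a(14)=987, a(15)=1597, a(16)=2584, a(17)=4181, a(18)=6765.

Final answer: 6765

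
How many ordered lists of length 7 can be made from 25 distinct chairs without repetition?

P(25,7) = 25!/(25-7)! = 25!/18!.

Final answer: P(25,7) = 2422728000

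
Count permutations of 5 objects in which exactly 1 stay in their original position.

Choose which 1 elements are fixed: C(5,1) = 5.
Derange the remaining 4 using D(j) = (j-1)(D(j-1) + D(j-2)), D(0)=1, D(1)=0: D(2)=1, D(3)=2, D(4)=9.
Total: 5 x 9.

Final answer: C(5,1) D(4) = 45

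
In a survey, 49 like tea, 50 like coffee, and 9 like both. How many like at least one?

|A union B| = |A| + |B| - |A intersect B| = 49 + 50 - 9.

Final answer: 90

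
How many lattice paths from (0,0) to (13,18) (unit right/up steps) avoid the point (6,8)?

Total paths to (13,18): C(31,18) = 206253075.
Paths through (6,8): C(14,8) x C(17,10) = 58402344.
Avoiding (6,8): 206253075 - 58402344.

Final answer: 147850731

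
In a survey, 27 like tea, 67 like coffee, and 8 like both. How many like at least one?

|A union B| = |A| + |B| - |A intersect B| = 27 + 67 - 8.

Final answer: 86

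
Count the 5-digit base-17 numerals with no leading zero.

In base 17, the leading digit has 16 choices (1..16); each of the remaining 4 digits has 17 choices.
Total: 16 x 17^4.

Final answer: 1336336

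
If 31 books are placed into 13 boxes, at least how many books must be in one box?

By the pigeonhole principle: ceiling(31/13).

Final answer: 3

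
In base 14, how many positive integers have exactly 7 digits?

In base 14, the leading digit has 13 choices (1..13); each of the remaining 6 digits has 14 choices.
Total: 13 x 14^6.

Final answer: 97883968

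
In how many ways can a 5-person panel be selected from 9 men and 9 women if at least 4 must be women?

Sum over valid woman counts:
C(9,4)C(9,1) = 1134
C(9,5)C(9,0) = 126
Total: 1134 + 126.

Final answer: 1260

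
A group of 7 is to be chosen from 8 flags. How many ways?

C(8,7) = 8!/(7! x 1!).

Final answer: \binom{8}{7} = 8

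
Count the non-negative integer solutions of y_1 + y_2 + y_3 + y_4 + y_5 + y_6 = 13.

Stars and bars with 13 stars and 5 bars:
C(13+6-1, 6-1) = C(18,5).

Final answer: C(18,5) = 8568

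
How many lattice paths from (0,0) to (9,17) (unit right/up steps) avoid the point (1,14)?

Total paths to (9,17): C(26,17) = 3124550.
Paths through (1,14): C(15,14) x C(11,3) = 2475.
Avoiding (1,14): 3124550 - 2475.

Final answer: 3122075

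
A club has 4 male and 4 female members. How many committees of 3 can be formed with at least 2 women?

Sum over valid woman counts:
C(4,2)C(4,1) = 24
C(4,3)C(4,0) = 4
Total: 24 + 4.

Final answer: 28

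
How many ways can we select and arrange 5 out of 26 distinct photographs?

P(26,5) = 26!/(26-5)! = 26!/21!.

Final answer: P(26,5) = 7893600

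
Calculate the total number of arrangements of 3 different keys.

The number of ways to arrange 3 distinct objects is 3!.

Final answer: 3! = 6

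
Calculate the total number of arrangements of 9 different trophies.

The number of ways to arrange 9 distinct objects is 9!.

Final answer: 9! = 362880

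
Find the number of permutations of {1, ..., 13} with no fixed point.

D(n) = (n-1)(D(n-1) + D(n-2)), D(0)=1, D(1)=0.
Building up: D(2)=1, D(3)=2, D(4)=9, D(5)=44, D(6)=265, D(7)=1854, D(8)=14833, D(9)=133496, D(10)=1334961, D(11)=14684570, D(12)=176214841.
D(13) = 12 x (D(12) + D(11)) = 12 x (176214841 + 14684570).

Final answer: D(13) = 2290792932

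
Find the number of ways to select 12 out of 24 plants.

C(24,12) = 24!/(12! x 12!).

Final answer: \binom{24}{12} = 2704156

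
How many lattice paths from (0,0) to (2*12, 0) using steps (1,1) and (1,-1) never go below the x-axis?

Total monotonic paths to (12,12): C(24,12) = 2704156.
A path is bad iff it touches y = x + 1; reflecting its initial segment maps bad paths bijectively onto all paths to (11,13), of which there are C(24,13) = 2496144.
Valid Dyck paths: 2704156 - 2496144.
(Equivalently, C_{12} = C(24,12)/13 = 2704156/13.)

Final answer: C_{12} = 208012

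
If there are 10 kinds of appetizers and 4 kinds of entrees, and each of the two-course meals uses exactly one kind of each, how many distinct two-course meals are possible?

By the multiplication principle: 10 x 4.

Final answer: 40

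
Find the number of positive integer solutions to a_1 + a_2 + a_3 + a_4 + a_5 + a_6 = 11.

Substitute a'_i = a_i - 1 (so a'_i >= 0). Then sum a'_i = 11 - 6 = 5.
Stars and bars: C(5+6-1, 6-1) = C(10,5).

Final answer: C(10,5) = 252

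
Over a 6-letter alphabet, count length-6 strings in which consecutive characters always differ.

First character: 6 choices. Each subsequent: 5 choices (must differ from the previous one).
Total: 6 x 5^5.

Final answer: 6 x 5^{5} = 18750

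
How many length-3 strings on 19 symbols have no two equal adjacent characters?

Let g(n) count such strings. g(1) = 19, and each valid string of length n-1 extends in 18 ways (any symbol but the last), so g(n) = 18 g(n-1).
Total: g(3) = 19 x 18^2.

Final answer: 19 x 18^{2} = 6156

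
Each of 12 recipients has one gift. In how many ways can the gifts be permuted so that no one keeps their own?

Derangements satisfy D(n) = (n-1)(D(n-1) + D(n-2)), starting from D(0)=1, D(1)=0.
D(2) = 1 x (0 + 1) = 1
D(3) = 2 x (1 + 0) = 2
D(4) = 3 x (2 + 1) = 9
D(5) = 4 x (9 + 2) = 44
D(6) = 5 x (44 + 9) = 265
D(7) = 6 x (265 + 44) = 1854
D(8) = 7 x (1854 + 265) = 14833
D(9) = 8 x (14833 + 1854) = 133496
D(10) = 9 x (133496 + 14833) = 1334961
D(11) = 10 x (1334961 + 133496) = 14684570
D(12) = 11 x (D(11) + D(10)) = 11 x (14684570 + 1334961)

Final answer: D(12) = 176214841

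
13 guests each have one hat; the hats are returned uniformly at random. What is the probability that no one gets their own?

Derangements satisfy D(n) = (n-1)(D(n-1) + D(n-2)), starting from D(0)=1, D(1)=0.
Building up: D(2)=1, D(3)=2, D(4)=9, D(5)=44, D(6)=265, D(7)=1854, D(8)=14833, D(9)=133496, D(10)=1334961, D(11)=14684570, D(12)=176214841, D(13)=2290792932.
Total arrangements: 13! = 6227020800.
Probability = D(13)/13! = 63633137/172972800.

Final answer: D(13)/13! = 2290792932/6227020800 = 0.367879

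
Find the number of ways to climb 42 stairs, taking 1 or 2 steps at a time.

Condition on the final move: it is a 1-step (f(n-1) ways to get there) or a 2-step (f(n-2) ways), so f(n) = f(n-1) + f(n-2), with f(1)=1, f(2)=2.
Iterating the recurrence: f(1)=1, f(2)=2, f(3)=3, f(4)=5, f(5)=8, f(6)=13, f(7)=21, f(8)=34, f(9)=55, f(10)=89, f(11)=144, f(12)=233, f(13)=377, f(14)=610, f(15)=987, f(16)=1597, f(17)=2584, f(18)=4181, f(19)=6765, f(20)=10946, f(21)=17711, f(22)=28657, f(23)=46368, f(24)=75025, f(25)=121393, f(26)=196418, f(27)=317811, f(28)=514229, f(29)=832040, f(30)=1346269, f(31)=2178309, f(32)=3524578, f(33)=5702887, f(34)=9227465, f(35)=14930352, f(36)=24157817, f(37)=39088169, f(38)=63245986, f(39)=102334155, f(40)=165580141, f(41)=267914296, f(42)=433494437.

Final answer: 433494437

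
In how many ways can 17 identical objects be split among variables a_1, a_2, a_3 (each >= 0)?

Stars and bars with 17 stars and 2 bars:
C(17+3-1, 3-1) = C(19,2).

Final answer: C(19,2) = 171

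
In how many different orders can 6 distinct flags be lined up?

The number of ways to arrange 6 distinct objects is 6!.

Final answer: 6! = 720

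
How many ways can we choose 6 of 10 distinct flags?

C(10,6) = 10!/(6! x 4!).

Final answer: \binom{10}{6} = 210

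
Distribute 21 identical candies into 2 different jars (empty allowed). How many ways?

Stars and bars: C(n+k-1, k-1) = C(22,1).

Final answer: C(22,1) = 22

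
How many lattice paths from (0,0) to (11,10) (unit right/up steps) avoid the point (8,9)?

Total paths to (11,10): C(21,10) = 352716.
Paths through (8,9): C(17,9) x C(4,1) = 97240.
Avoiding (8,9): 352716 - 97240.

Final answer: 255476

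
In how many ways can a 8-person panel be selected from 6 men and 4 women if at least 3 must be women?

Sum over valid woman counts:
C(4,3)C(6,5) = 24
C(4,4)C(6,4) = 15
Total: 24 + 15.

Final answer: 39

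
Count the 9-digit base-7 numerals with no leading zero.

These are the integers in [7^8, 7^9), so the count is 7^9 - 7^8 = 6 x 7^8.

Final answer: 34588806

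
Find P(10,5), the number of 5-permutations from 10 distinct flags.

P(10,5) = 10!/(10-5)! = 10!/5!.

Final answer: P(10,5) = 30240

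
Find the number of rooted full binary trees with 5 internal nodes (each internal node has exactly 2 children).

This is counted by the nth Catalan number C_n. Here n = 5.
C_n = (2n)!/(n!(n+1)!), so C_{5} = 10!/(5! x 6!) = C(10,5)/6 = 252/6.

Final answer: C_{5} = 42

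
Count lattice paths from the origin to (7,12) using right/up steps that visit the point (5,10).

Paths (0,0)->(5,10): C(15,10) = 3003.
Paths (5,10)->(7,12): C(4,2) = 6.
By multiplication principle: 3003 x 6.

Final answer: 18018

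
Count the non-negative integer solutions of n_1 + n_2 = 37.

Stars and bars with 37 stars and 1 bars:
C(37+2-1, 2-1) = C(38,1).

Final answer: C(38,1) = 38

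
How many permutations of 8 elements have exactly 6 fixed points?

Choose which 6 elements are fixed: C(8,6) = 28.
Derange the remaining 2 using D(j) = (j-1)(D(j-1) + D(j-2)), D(0)=1, D(1)=0: D(2)=1.
Total: 28 x 1.

Final answer: C(8,6) D(2) = 28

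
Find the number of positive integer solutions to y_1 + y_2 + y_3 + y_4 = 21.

Substitute y'_i = y_i - 1 (so y'_i >= 0). Then sum y'_i = 21 - 4 = 17.
Stars and bars: C(17+4-1, 4-1) = C(20,3).

Final answer: C(20,3) = 1140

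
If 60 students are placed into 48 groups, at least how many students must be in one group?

By the pigeonhole principle: ceiling(60/48).

Final answer: 2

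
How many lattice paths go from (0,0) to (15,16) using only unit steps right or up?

Each path has 15 right steps and 16 up steps in some order (31 steps total).
Choose which 16 of the 31 steps are up: C(31,16).

Final answer: C(31,16) = 300540195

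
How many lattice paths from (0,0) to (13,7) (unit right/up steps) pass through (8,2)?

Paths (0,0)->(8,2): C(10,2) = 45.
Paths (8,2)->(13,7): C(10,5) = 252.
By multiplication principle: 45 x 252.

Final answer: 11340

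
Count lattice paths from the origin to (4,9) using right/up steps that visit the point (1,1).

Paths (0,0)->(1,1): C(2,1) = 2.
Paths (1,1)->(4,9): C(11,8) = 165.
By multiplication principle: 2 x 165.

Final answer: 330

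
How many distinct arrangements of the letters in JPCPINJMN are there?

Letters (C:1, I:1, J:2, M:1, N:2, P:2). Total letters: 9.
Permutations = 9!/(2! x 2! x 2!).

Final answer: 45360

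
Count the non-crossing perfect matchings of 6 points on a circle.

The structures are counted by the Catalan number C_n. Here n = 6/2 = 3.
C_n = C(2n,n) - C(2n,n+1), so C_{3} = C(6,3) - C(6,4) = 20 - 15.

Final answer: C_{3} = 5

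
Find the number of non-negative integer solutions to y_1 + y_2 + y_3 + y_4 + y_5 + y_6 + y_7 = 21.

Stars and bars with 21 stars and 6 bars:
C(21+7-1, 7-1) = C(27,6).

Final answer: C(27,6) = 296010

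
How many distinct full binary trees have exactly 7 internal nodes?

This is a standard Catalan-number count: the answer is C_n. Here n = 7.
Using C_0 = 1 and C_(k+1) = C_k x 2(2k+1)/(k+2), build up term by term: C_1=1, C_2=2, C_3=5, C_4=14, C_5=42, C_6=132, C_7=429.

Final answer: C_{7} = 429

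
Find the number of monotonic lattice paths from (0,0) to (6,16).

Each path has 6 right steps and 16 up steps in some order (22 steps total).
Choose which 16 of the 22 steps are up: C(22,16).

Final answer: C(22,16) = 74613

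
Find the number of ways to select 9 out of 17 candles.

C(17,9) = 17!/(9! x 8!).

Final answer: \binom{17}{9} = 24310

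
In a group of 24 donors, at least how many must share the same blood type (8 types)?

There are 8 possible values for blood type (8 types). With 24 donors and 8 categories, by pigeonhole: ceiling(24/8).

Final answer: 3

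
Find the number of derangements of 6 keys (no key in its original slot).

Use the recurrence D(n) = (n-1)(D(n-1) + D(n-2)) with D(0)=1, D(1)=0.
D(2) = 1 x (0 + 1) = 1
D(3) = 2 x (1 + 0) = 2
D(4) = 3 x (2 + 1) = 9
D(5) = 4 x (9 + 2) = 44
D(6) = 5 x (D(5) + D(4)) = 5 x (44 + 9)

Final answer: D(6) = 265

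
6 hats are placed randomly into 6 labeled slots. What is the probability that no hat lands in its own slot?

Derangements satisfy D(n) = (n-1)(D(n-1) + D(n-2)), starting from D(0)=1, D(1)=0.
Building up: D(2)=1, D(3)=2, D(4)=9, D(5)=44, D(6)=265.
Total arrangements: 6! = 720.
Probability = D(6)/6! = 53/144.

Final answer: D(6)/6! = 265/720 = 0.368056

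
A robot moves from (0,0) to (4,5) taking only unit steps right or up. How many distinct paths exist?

Each path has 4 right steps and 5 up steps in some order (9 steps total).
Choose which 5 of the 9 steps are up: C(9,5).

Final answer: C(9,5) = 126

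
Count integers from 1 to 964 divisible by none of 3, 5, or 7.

|div by 3|=321, |div by 5|=192, |div by 7|=137.
|div by 3&5|=64, |div by 3&7|=45, |div by 5&7|=27, |div by all|=9.
By inclusion-exclusion, divisible by at least one: 321+192+137-64-45-27+9 = 523.
Not divisible by any: 964 - 523.

Final answer: 441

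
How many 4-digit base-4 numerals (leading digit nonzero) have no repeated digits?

First digit: 3 (nonzero). Second: 3 (not first). Third: 2, etc.
Total: 3 x 3 x 2 x 1.

Final answer: 18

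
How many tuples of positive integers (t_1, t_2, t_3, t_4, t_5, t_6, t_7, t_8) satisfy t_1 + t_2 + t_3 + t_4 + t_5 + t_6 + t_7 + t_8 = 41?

Substitute t'_i = t_i - 1 (so t'_i >= 0). Then sum t'_i = 41 - 8 = 33.
Stars and bars: C(33+8-1, 8-1) = C(40,7).

Final answer: C(40,7) = 18643560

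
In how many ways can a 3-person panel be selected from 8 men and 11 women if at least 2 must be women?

Sum over valid woman counts:
C(11,2)C(8,1) = 440
C(11,3)C(8,0) = 165
Total: 440 + 165.

Final answer: 605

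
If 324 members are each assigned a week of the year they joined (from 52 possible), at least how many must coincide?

There are 52 possible values for week of the year they joined. With 324 members and 52 categories, by pigeonhole: ceiling(324/52).

Final answer: 7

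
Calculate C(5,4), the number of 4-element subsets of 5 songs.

C(5,4) = 5!/(4! x (5-4)!).

Final answer: C(5,4) = 5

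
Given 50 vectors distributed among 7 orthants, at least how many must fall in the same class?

By pigeonhole with 50 objects and 7 categories: ceiling(50/7).

Final answer: 8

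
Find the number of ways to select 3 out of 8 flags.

C(8,3) = 8!/(3! x (8-3)!).

Final answer: C(8,3) = 56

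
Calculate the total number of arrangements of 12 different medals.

The number of ways to arrange 12 distinct objects is 12!.

Final answer: 12! = 479001600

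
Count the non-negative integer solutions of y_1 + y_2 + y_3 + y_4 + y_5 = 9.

Stars and bars with 9 stars and 4 bars:
C(9+5-1, 5-1) = C(13,4).

Final answer: C(13,4) = 715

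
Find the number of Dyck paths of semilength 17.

Total monotonic paths to (17,17): C(34,17) = 2333606220.
Paths that cross above y=x (reflection bijection): C(34,18) = 2203961430.
Valid Dyck paths: 2333606220 - 2203961430.
(Equivalently, C_{17} = C(34,17)/18 = 2333606220/18.)

Final answer: C_{17} = 129644790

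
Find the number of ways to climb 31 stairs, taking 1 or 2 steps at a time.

Let f(n) count the ways. The last step is size 1 or 2, so f(n) = f(n-1) + f(n-2) with f(1)=1, f(2)=2.
Computing successive values: f(1)=1, f(2)=2, f(3)=3, f(4)=5, f(5)=8, f(6)=13, f(7)=21, f(8)=34, f(9)=55, f(10)=89, f(11)=144, f(12)=233, f(13)=377, f(14)=610, f(15)=987, f(16)=1597, f(17)=2584, f(18)=4181, f(19)=6765, f(20)=10946, f(21)=17711, f(22)=28657, f(23)=46368, f(24)=75025, f(25)=121393, f(26)=196418, f(27)=317811, f(28)=514229, f(29)=832040, f(30)=1346269, f(31)=2178309.

Final answer: 2178309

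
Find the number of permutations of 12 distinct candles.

The number of ways to arrange 12 distinct objects is 12!.

Final answer: 12! = 479001600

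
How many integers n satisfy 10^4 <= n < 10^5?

These are the integers in [10^4, 10^5), so the count is 10^5 - 10^4 = 9 x 10^4.

Final answer: 90000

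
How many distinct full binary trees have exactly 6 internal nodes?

This is counted by the nth Catalan number C_n. Here n = 6.
C_n = (2n)!/(n!(n+1)!), so C_{6} = 12!/(6! x 7!) = C(12,6)/7 = 924/7.

Final answer: C_{6} = 132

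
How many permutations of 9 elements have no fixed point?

Use the recurrence D(n) = (n-1)(D(n-1) + D(n-2)) with D(0)=1, D(1)=0.
Building up: D(2)=1, D(3)=2, D(4)=9, D(5)=44, D(6)=265, D(7)=1854, D(8)=14833.
D(9) = 8 x (D(8) + D(7)) = 8 x (14833 + 1854).

Final answer: D(9) = 133496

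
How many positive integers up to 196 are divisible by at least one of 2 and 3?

Multiples of 2: 98. Multiples of 3: 65. Of both (lcm=6): 32.
By inclusion-exclusion: 98 + 65 - 32.

Final answer: 131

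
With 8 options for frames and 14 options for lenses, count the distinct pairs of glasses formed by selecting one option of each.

By the multiplication principle: 8 x 14.

Final answer: 112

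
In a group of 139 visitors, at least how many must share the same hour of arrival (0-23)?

There are 24 possible values for hour of arrival (0-23). With 139 visitors and 24 categories, by pigeonhole: ceiling(139/24).

Final answer: 6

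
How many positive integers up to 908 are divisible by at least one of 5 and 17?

Multiples of 5: 181. Multiples of 17: 53. Of both (lcm=85): 10.
By inclusion-exclusion: 181 + 53 - 10.

Final answer: 224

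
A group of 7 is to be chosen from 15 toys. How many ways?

C(15,7) = 15!/(7! x 8!).

Final answer: \binom{15}{7} = 6435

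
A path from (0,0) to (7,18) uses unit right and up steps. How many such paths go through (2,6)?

Paths (0,0)->(2,6): C(8,6) = 28.
Paths (2,6)->(7,18): C(17,12) = 6188.
By multiplication principle: 28 x 6188.

Final answer: 173264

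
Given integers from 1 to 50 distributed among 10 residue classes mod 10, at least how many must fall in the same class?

By pigeonhole with 50 objects and 10 categories: ceiling(50/10).

Final answer: 5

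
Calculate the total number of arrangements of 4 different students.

The number of ways to arrange 4 distinct objects is 4!.

Final answer: 4! = 24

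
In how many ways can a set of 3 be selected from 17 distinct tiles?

C(17,3) = 17!/(3! x 14!).

Final answer: \binom{17}{3} = 680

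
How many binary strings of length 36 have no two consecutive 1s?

Classify by the final bit: ...0 gives a(n-1) strings, ...01 gives a(n-2) strings. Thus a(n) = a(n-1) + a(n-2) with a(1)=2, a(2)=3.
Iterating the recurrence: a(1)=2, a(2)=3, a(3)=5, a(4)=8, a(5)=13, a(6)=21, a(7)=34, a(8)=55, a(9)=89, a(10)=144, a(11)=233, a(12)=377, a(13)=610, a(14)=987, a(15)=1597, a(16)=2584, a(17)=4181, a(18)=6765, a(19)=10946, a(20)=17711, a(21)=28657, a(22)=46368, a(23)=75025, a(24)=121393, a(25)=196418, a(26)=317811, a(27)=514229, a(28)=832040, a(29)=1346269, a(30)=2178309, a(31)=3524578, a(32)=5702887, a(33)=9227465, a(34)=14930352, a(35)=24157817, a(36)=39088169.

Final answer: 39088169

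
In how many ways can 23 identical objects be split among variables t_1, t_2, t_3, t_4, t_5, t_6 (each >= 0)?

Stars and bars with 23 stars and 5 bars:
C(23+6-1, 6-1) = C(28,5).

Final answer: C(28,5) = 98280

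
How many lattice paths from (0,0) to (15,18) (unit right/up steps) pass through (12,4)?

Paths (0,0)->(12,4): C(16,4) = 1820.
Paths (12,4)->(15,18): C(17,14) = 680.
By multiplication principle: 1820 x 680.

Final answer: 1237600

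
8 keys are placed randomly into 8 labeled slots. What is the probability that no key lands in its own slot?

Derangements satisfy D(n) = (n-1)(D(n-1) + D(n-2)), starting from D(0)=1, D(1)=0.
Building up: D(2)=1, D(3)=2, D(4)=9, D(5)=44, D(6)=265, D(7)=1854, D(8)=14833.
Total arrangements: 8! = 40320.
Probability = D(8)/8! = 2119/5760.

Final answer: D(8)/8! = 14833/40320 = 0.367882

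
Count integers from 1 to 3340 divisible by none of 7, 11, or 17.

|div by 7|=477, |div by 11|=303, |div by 17|=196.
|div by 7&11|=43, |div by 7&17|=28, |div by 11&17|=17, |div by all|=2.
By inclusion-exclusion, divisible by at least one: 477+303+196-43-28-17+2 = 890.
Not divisible by any: 3340 - 890.

Final answer: 2450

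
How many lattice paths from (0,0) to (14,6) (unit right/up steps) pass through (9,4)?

Paths (0,0)->(9,4): C(13,4) = 715.
Paths (9,4)->(14,6): C(7,2) = 21.
By multiplication principle: 715 x 21.

Final answer: 15015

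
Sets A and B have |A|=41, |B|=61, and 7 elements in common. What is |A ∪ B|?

|A union B| = |A| + |B| - |A intersect B| = 41 + 61 - 7.

Final answer: 95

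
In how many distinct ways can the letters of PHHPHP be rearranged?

Letters (H:3, P:3). Total letters: 6.
Permutations = 6!/(3! x 3!).

Final answer: 20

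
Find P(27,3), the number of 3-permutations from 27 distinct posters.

P(27,3) = 27!/(27-3)! = 27!/24!.

Final answer: P(27,3) = 17550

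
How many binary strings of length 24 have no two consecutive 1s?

Classify by the final bit: ...0 gives a(n-1) strings, ...01 gives a(n-2) strings. Thus a(n) = a(n-1) + a(n-2) with a(1)=2, a(2)=3.
Building up term by term: a(1)=2, a(2)=3, a(3)=5, a(4)=8, a(5)=13, a(6)=21, a(7)=34, a(8)=55, a(9)=89, a(10)=144, a(11)=233, a(12)=377, a(13)=610, a(14)=987, a(15)=1597, a(16)=2584, a(17)=4181, a(18)=6765, a(19)=10946, a(20)=17711, a(21)=28657, a(22)=46368, a(23)=75025, a(24)=121393.

Final answer: 121393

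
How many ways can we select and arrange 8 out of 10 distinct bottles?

P(10,8) = 10!/(10-8)! = 10!/2!.

Final answer: P(10,8) = 1814400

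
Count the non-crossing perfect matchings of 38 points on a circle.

The structures are counted by the Catalan number C_n. Here n = 38/2 = 19.
C_n = C(2n,n)/(n+1), so C_{19} = C(38,19)/20 = 35345263800/20.

Final answer: C_{19} = 1767263190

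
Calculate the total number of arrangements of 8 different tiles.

The number of ways to arrange 8 distinct objects is 8!.

Final answer: 8! = 40320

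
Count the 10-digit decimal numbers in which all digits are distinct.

First digit: 9 (not 0). Second: 9 (not first). Third: 8, etc.
Total: 9 x 9 x 8 x 7 x 6 x 5 x 4 x 3 x 2 x 1.

Final answer: 3265920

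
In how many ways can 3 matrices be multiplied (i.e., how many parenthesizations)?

The structures are counted by the Catalan number C_n. Here n = 3 - 1 = 2.
Using C_0 = 1 and C_(k+1) = C_k x 2(2k+1)/(k+2), build up term by term: C_1=1, C_2=2.

Final answer: C_{2} = 2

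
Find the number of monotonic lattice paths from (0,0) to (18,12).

Each path has 18 right steps and 12 up steps in some order (30 steps total).
Choose which 12 of the 30 steps are up: C(30,12).

Final answer: C(30,12) = 86493225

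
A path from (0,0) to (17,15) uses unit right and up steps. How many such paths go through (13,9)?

Paths (0,0)->(13,9): C(22,9) = 497420.
Paths (13,9)->(17,15): C(10,6) = 210.
By multiplication principle: 497420 x 210.

Final answer: 104458200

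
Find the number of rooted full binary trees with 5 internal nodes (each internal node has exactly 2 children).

This is counted by the nth Catalan number C_n. Here n = 5.
C_n = C(2n,n) - C(2n,n+1), so C_{5} = C(10,5) - C(10,6) = 252 - 210.

Final answer: C_{5} = 42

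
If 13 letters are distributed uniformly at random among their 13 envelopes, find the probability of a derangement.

Derangements satisfy D(n) = (n-1)(D(n-1) + D(n-2)), starting from D(0)=1, D(1)=0.
Building up: D(2)=1, D(3)=2, D(4)=9, D(5)=44, D(6)=265, D(7)=1854, D(8)=14833, D(9)=133496, D(10)=1334961, D(11)=14684570, D(12)=176214841, D(13)=2290792932.
Total arrangements: 13! = 6227020800.
Probability = D(13)/13! = 63633137/172972800.

Final answer: D(13)/13! = 2290792932/6227020800 = 0.367879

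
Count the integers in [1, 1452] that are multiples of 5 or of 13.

Multiples of 5: 290. Multiples of 13: 111. Of both (lcm=65): 22.
By inclusion-exclusion: 290 + 111 - 22.

Final answer: 379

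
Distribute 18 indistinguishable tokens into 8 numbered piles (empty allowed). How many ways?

Stars and bars: C(n+k-1, k-1) = C(25,7).

Final answer: C(25,7) = 480700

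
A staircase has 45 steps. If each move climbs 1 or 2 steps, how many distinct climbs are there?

Let f(n) count the ways. The last step is size 1 or 2, so f(n) = f(n-1) + f(n-2) with f(1)=1, f(2)=2.
Building up term by term: f(1)=1, f(2)=2, f(3)=3, f(4)=5, f(5)=8, f(6)=13, f(7)=21, f(8)=34, f(9)=55, f(10)=89, f(11)=144, f(12)=233, f(13)=377, f(14)=610, f(15)=987, f(16)=1597, f(17)=2584, f(18)=4181, f(19)=6765, f(20)=10946, f(21)=17711, f(22)=28657, f(23)=46368, f(24)=75025, f(25)=121393, f(26)=196418, f(27)=317811, f(28)=514229, f(29)=832040, f(30)=1346269, f(31)=2178309, f(32)=3524578, f(33)=5702887, f(34)=9227465, f(35)=14930352, f(36)=24157817, f(37)=39088169, f(38)=63245986, f(39)=102334155, f(40)=165580141, f(41)=267914296, f(42)=433494437, f(43)=701408733, f(44)=1134903170, f(45)=1836311903.

Final answer: 1836311903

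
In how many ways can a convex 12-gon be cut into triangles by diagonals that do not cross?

This is counted by the nth Catalan number C_n. Here n = 12 - 2 = 10.
C_n = C(2n,n)/(n+1), so C_{10} = C(20,10)/11 = 184756/11.

Final answer: C_{10} = 16796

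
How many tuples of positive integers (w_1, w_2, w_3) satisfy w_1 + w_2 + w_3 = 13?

Substitute w'_i = w_i - 1 (so w'_i >= 0). Then sum w'_i = 13 - 3 = 10.
Stars and bars: C(10+3-1, 3-1) = C(12,2).

Final answer: C(12,2) = 66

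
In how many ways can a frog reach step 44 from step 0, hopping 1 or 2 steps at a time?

Let f(n) be the number of climbs. Removing the last move (1 or 2 steps) gives f(n) = f(n-1) + f(n-2); base cases f(1)=1, f(2)=2.
Iterating the recurrence: f(1)=1, f(2)=2, f(3)=3, f(4)=5, f(5)=8, f(6)=13, f(7)=21, f(8)=34, f(9)=55, f(10)=89, f(11)=144, f(12)=233, f(13)=377, f(14)=610, f(15)=987, f(16)=1597, f(17)=2584, f(18)=4181, f(19)=6765, f(20)=10946, f(21)=17711, f(22)=28657, f(23)=46368, f(24)=75025, f(25)=121393, f(26)=196418, f(27)=317811, f(28)=514229, f(29)=832040, f(30)=1346269, f(31)=2178309, f(32)=3524578, f(33)=5702887, f(34)=9227465, f(35)=14930352, f(36)=24157817, f(37)=39088169, f(38)=63245986, f(39)=102334155, f(40)=165580141, f(41)=267914296, f(42)=433494437, f(43)=701408733, f(44)=1134903170.

Final answer: 1134903170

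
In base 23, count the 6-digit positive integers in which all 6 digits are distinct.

The leading digit has 22 choices (anything but zero); the next has 22 (anything but the first), then 21, and so on, one fewer each time.
Total: 22 x 22 x 21 x 20 x 19 x 18.

Final answer: 69521760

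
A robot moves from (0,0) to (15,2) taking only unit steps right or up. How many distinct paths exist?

Each path has 15 right steps and 2 up steps in some order (17 steps total).
Choose which 2 of the 17 steps are up: C(17,2).

Final answer: C(17,2) = 136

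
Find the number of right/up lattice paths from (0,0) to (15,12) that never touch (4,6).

Total paths to (15,12): C(27,12) = 17383860.
Paths through (4,6): C(10,6) x C(17,6) = 2598960.
Avoiding (4,6): 17383860 - 2598960.

Final answer: 14784900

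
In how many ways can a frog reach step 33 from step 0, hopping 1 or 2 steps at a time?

Let f(n) count the ways. The last step is size 1 or 2, so f(n) = f(n-1) + f(n-2) with f(1)=1, f(2)=2.
Building up term by term: f(1)=1, f(2)=2, f(3)=3, f(4)=5, f(5)=8, f(6)=13, f(7)=21, f(8)=34, f(9)=55, f(10)=89, f(11)=144, f(12)=233, f(13)=377, f(14)=610, f(15)=987, f(16)=1597, f(17)=2584, f(18)=4181, f(19)=6765, f(20)=10946, f(21)=17711, f(22)=28657, f(23)=46368, f(24)=75025, f(25)=121393, f(26)=196418, f(27)=317811, f(28)=514229, f(29)=832040, f(30)=1346269, f(31)=2178309, f(32)=3524578, f(33)=5702887.

Final answer: 5702887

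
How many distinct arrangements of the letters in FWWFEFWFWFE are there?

Letters (E:2, F:5, W:4). Total letters: 11.
Permutations = 11!/(5! x 4! x 2!).

Final answer: 6930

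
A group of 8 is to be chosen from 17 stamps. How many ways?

C(17,8) = 17!/(8! x (17-8)!).

Final answer: C(17,8) = 24310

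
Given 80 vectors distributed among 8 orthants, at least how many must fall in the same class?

By pigeonhole with 80 objects and 8 categories: ceiling(80/8).

Final answer: 10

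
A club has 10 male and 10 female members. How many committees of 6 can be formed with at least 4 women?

Sum over valid woman counts:
C(10,4)C(10,2) = 9450
C(10,5)C(10,1) = 2520
C(10,6)C(10,0) = 210
Total: 9450 + 2520 + 210.

Final answer: 12180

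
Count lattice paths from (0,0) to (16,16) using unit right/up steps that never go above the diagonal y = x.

Total monotonic paths to (16,16): C(32,16) = 601080390.
A path is bad iff it touches y = x + 1; reflecting its initial segment maps bad paths bijectively onto all paths to (15,17), of which there are C(32,17) = 565722720.
Valid Dyck paths: 601080390 - 565722720.
(This is the Catalan number C_{16}.)

Final answer: C_{16} = 35357670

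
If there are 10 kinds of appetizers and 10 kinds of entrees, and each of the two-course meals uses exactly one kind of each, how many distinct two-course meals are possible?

By the multiplication principle: 10 x 10.

Final answer: 100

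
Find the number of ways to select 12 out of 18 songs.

C(18,12) = 18!/(12! x 6!).

Final answer: \binom{18}{12} = 18564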